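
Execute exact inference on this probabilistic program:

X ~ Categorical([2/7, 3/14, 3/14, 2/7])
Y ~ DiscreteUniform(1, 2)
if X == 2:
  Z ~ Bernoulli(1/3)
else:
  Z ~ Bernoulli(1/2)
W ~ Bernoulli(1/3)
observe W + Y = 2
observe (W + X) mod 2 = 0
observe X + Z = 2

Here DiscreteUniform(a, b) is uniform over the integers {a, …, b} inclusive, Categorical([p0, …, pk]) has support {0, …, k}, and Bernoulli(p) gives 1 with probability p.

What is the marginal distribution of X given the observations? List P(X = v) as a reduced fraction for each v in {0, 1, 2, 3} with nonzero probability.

P(X=1) = 3/11, P(X=2) = 8/11

Enumerate traces; 2 have nonzero weight after conditioning:
  (X=1, Y=1, Z=1, W=1) weight 1/56
  (X=2, Y=2, Z=0, W=0) weight 1/21
Group by X:
  weight(X=1) = 1/56
  weight(X=2) = 1/21
Total weight = 1/56 + 1/21 = 11/168
P(X=1 | obs) = 1/56 / 11/168 = 3/11
P(X=2 | obs) = 1/21 / 11/168 = 8/11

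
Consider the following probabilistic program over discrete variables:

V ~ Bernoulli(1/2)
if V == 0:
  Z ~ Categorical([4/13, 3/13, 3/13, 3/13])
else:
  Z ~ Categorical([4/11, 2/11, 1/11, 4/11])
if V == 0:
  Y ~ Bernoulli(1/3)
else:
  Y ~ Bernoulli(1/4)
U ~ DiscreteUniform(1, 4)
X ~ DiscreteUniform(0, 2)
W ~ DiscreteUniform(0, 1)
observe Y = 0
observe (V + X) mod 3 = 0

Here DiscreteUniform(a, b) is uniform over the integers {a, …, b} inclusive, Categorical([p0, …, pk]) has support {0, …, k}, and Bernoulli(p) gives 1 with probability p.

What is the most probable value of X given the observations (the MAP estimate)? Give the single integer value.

Enumerate traces; 64 have nonzero weight after conditioning:
  (V=0, Z=0, Y=0, U=1, X=0, W=0) weight 1/234
  (V=0, Z=0, Y=0, U=1, X=0, W=1) weight 1/234
  (V=0, Z=0, Y=0, U=2, X=0, W=0) weight 1/234
  (V=0, Z=0, Y=0, U=2, X=0, W=1) weight 1/234
  (V=0, Z=0, Y=0, U=3, X=0, W=0) weight 1/234
  (V=0, Z=0, Y=0, U=3, X=0, W=1) weight 1/234
  (V=0, Z=0, Y=0, U=4, X=0, W=0) weight 1/234
  (V=0, Z=0, Y=0, U=4, X=0, W=1) weight 1/234
  (V=1, Z=0, Y=0, U=1, X=2, W=0) weight 1/176
  … 55 more
Group by X:
  weight(X=0) = 1/9
  weight(X=2) = 1/8
Total weight = 1/9 + 1/8 = 17/72
P(X=0 | obs) = 1/9 / 17/72 = 8/17
P(X=2 | obs) = 1/8 / 17/72 = 9/17
argmax = 2

argmax_v P(X = v | obs) = 2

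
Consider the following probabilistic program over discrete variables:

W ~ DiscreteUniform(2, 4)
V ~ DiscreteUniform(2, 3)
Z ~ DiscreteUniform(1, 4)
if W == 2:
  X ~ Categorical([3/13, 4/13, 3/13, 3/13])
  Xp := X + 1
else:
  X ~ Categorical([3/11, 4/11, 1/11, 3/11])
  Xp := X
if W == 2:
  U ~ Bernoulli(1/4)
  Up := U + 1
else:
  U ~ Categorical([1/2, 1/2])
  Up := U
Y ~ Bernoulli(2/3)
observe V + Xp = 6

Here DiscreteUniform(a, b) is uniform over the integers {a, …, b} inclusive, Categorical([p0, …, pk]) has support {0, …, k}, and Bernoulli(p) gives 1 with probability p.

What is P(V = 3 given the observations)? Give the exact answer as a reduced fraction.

Enumerate traces; 64 have nonzero weight after conditioning:
  (W=2, V=2, Z=1, X=3, U=0, Y=0) weight 1/416
  (W=2, V=2, Z=1, X=3, U=0, Y=1) weight 1/208
  (W=2, V=2, Z=1, X=3, U=1, Y=0) weight 1/1248
  (W=2, V=2, Z=1, X=3, U=1, Y=1) weight 1/624
  (W=2, V=2, Z=2, X=3, U=0, Y=0) weight 1/416
  (W=2, V=2, Z=2, X=3, U=0, Y=1) weight 1/208
  (W=2, V=2, Z=2, X=3, U=1, Y=0) weight 1/1248
  (W=2, V=2, Z=2, X=3, U=1, Y=1) weight 1/624
  (W=2, V=3, Z=1, X=2, U=0, Y=0) weight 1/416
  … 55 more
Group by V:
  weight(V=2) = 1/26
  weight(V=3) = 37/286
Total weight = 1/26 + 37/286 = 24/143
P(V=2 | obs) = 1/26 / 24/143 = 11/48
P(V=3 | obs) = 37/286 / 24/143 = 37/48

P(V = 3 | obs) = 37/48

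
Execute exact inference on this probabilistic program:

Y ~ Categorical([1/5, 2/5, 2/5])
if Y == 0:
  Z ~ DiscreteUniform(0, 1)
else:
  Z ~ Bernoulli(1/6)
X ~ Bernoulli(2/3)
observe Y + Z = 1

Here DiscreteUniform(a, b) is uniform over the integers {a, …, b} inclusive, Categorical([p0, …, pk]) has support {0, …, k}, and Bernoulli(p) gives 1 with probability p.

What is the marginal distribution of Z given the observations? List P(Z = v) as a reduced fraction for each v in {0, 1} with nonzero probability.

Enumerate traces; 4 have nonzero weight after conditioning:
  (Y=0, Z=1, X=0) weight 1/30
  (Y=0, Z=1, X=1) weight 1/15
  (Y=1, Z=0, X=0) weight 1/9
  (Y=1, Z=0, X=1) weight 2/9
Group by Z:
  weight(Z=0) = 1/3
  weight(Z=1) = 1/10
Total weight = 1/3 + 1/10 = 13/30
P(Z=0 | obs) = 1/3 / 13/30 = 10/13
P(Z=1 | obs) = 1/10 / 13/30 = 3/13

P(Z=0) = 10/13, P(Z=1) = 3/13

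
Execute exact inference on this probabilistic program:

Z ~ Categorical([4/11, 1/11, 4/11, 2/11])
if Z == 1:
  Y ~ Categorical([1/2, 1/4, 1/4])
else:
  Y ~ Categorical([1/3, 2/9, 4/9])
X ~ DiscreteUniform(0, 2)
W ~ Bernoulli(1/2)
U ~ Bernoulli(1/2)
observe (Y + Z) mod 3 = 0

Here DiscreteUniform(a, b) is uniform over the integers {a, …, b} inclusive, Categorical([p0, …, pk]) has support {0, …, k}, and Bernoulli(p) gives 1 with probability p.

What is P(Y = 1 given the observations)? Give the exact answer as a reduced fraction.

P(Y = 1 | obs) = 32/113

Enumerate traces; 48 have nonzero weight after conditioning:
  (Z=0, Y=0, X=0, W=0, U=0) weight 1/99
  (Z=0, Y=0, X=0, W=0, U=1) weight 1/99
  (Z=0, Y=0, X=0, W=1, U=0) weight 1/99
  (Z=0, Y=0, X=0, W=1, U=1) weight 1/99
  (Z=0, Y=0, X=1, W=0, U=0) weight 1/99
  (Z=0, Y=0, X=1, W=0, U=1) weight 1/99
  (Z=0, Y=0, X=1, W=1, U=0) weight 1/99
  (Z=0, Y=0, X=1, W=1, U=1) weight 1/99
  (Z=1, Y=2, X=0, W=0, U=0) weight 1/528
  (Z=2, Y=1, X=0, W=0, U=0) weight 2/297
  … 38 more
Group by Y:
  weight(Y=0) = 2/11
  weight(Y=1) = 8/99
  weight(Y=2) = 1/44
Total weight = 2/11 + 8/99 + 1/44 = 113/396
P(Y=0 | obs) = 2/11 / 113/396 = 72/113
P(Y=1 | obs) = 8/99 / 113/396 = 32/113
P(Y=2 | obs) = 1/44 / 113/396 = 9/113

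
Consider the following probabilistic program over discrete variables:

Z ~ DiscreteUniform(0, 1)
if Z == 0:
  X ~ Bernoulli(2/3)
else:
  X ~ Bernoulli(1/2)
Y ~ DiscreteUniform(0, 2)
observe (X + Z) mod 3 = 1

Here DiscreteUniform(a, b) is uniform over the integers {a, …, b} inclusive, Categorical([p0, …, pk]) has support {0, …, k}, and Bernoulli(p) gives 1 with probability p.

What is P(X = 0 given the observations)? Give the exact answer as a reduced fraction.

P(X = 0 | obs) = 3/7

Enumerate traces; 6 have nonzero weight after conditioning:
  (Z=0, X=1, Y=0) weight 1/9
  (Z=0, X=1, Y=1) weight 1/9
  (Z=0, X=1, Y=2) weight 1/9
  (Z=1, X=0, Y=0) weight 1/12
  (Z=1, X=0, Y=1) weight 1/12
  (Z=1, X=0, Y=2) weight 1/12
Group by X:
  weight(X=0) = 1/4
  weight(X=1) = 1/3
Total weight = 1/4 + 1/3 = 7/12
P(X=0 | obs) = 1/4 / 7/12 = 3/7
P(X=1 | obs) = 1/3 / 7/12 = 4/7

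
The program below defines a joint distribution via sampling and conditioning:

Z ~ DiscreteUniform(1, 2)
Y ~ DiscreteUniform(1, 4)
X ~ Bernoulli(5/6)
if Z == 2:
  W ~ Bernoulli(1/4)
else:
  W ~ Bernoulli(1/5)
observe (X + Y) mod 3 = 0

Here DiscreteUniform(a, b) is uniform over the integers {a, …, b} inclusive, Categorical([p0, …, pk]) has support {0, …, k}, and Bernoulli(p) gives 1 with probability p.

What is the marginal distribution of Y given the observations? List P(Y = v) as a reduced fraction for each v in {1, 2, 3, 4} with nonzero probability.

Enumerate traces; 8 have nonzero weight after conditioning:
  (Z=1, Y=2, X=1, W=0) weight 1/12
  (Z=1, Y=2, X=1, W=1) weight 1/48
  (Z=1, Y=3, X=0, W=0) weight 1/60
  (Z=1, Y=3, X=0, W=1) weight 1/240
  (Z=2, Y=2, X=1, W=0) weight 5/64
  (Z=2, Y=2, X=1, W=1) weight 5/192
  (Z=2, Y=3, X=0, W=0) weight 1/64
  (Z=2, Y=3, X=0, W=1) weight 1/192
Group by Y:
  weight(Y=2) = 5/24
  weight(Y=3) = 1/24
Total weight = 5/24 + 1/24 = 1/4
P(Y=2 | obs) = 5/24 / 1/4 = 5/6
P(Y=3 | obs) = 1/24 / 1/4 = 1/6

P(Y=2) = 5/6, P(Y=3) = 1/6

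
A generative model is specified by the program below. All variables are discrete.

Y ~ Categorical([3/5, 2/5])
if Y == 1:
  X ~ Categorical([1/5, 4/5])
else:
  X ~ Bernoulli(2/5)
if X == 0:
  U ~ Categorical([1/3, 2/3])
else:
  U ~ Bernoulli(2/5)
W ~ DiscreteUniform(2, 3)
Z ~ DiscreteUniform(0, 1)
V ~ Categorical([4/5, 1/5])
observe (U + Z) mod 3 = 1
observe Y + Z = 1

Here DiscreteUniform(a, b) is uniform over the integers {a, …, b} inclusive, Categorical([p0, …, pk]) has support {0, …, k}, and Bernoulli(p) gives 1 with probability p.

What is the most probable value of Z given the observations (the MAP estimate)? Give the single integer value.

argmax_v P(Z = v | obs) = 1

Enumerate traces; 16 have nonzero weight after conditioning:
  (Y=0, X=0, U=0, W=2, Z=1, V=0) weight 3/125
  (Y=0, X=0, U=0, W=2, Z=1, V=1) weight 3/500
  (Y=0, X=0, U=0, W=3, Z=1, V=0) weight 3/125
  (Y=0, X=0, U=0, W=3, Z=1, V=1) weight 3/500
  (Y=0, X=1, U=0, W=2, Z=1, V=0) weight 18/625
  (Y=0, X=1, U=0, W=2, Z=1, V=1) weight 9/1250
  (Y=0, X=1, U=0, W=3, Z=1, V=0) weight 18/625
  (Y=0, X=1, U=0, W=3, Z=1, V=1) weight 9/1250
  (Y=1, X=0, U=1, W=2, Z=0, V=0) weight 4/375
  … 7 more
Group by Z:
  weight(Z=0) = 34/375
  weight(Z=1) = 33/250
Total weight = 34/375 + 33/250 = 167/750
P(Z=0 | obs) = 34/375 / 167/750 = 68/167
P(Z=1 | obs) = 33/250 / 167/750 = 99/167
argmax = 1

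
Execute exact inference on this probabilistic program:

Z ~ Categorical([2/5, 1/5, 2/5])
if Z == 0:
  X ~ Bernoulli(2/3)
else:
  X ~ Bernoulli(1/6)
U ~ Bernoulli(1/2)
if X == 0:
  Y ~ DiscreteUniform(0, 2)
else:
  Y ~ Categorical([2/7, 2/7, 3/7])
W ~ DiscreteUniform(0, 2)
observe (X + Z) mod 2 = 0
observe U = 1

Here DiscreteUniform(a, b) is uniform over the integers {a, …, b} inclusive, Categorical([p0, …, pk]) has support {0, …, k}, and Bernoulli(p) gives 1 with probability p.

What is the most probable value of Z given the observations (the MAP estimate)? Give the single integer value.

argmax_v P(Z = v | obs) = 2

Enumerate traces; 27 have nonzero weight after conditioning:
  (Z=0, X=0, U=1, Y=0, W=0) weight 1/135
  (Z=0, X=0, U=1, Y=0, W=1) weight 1/135
  (Z=0, X=0, U=1, Y=0, W=2) weight 1/135
  (Z=0, X=0, U=1, Y=1, W=0) weight 1/135
  (Z=0, X=0, U=1, Y=1, W=1) weight 1/135
  (Z=0, X=0, U=1, Y=1, W=2) weight 1/135
  (Z=0, X=0, U=1, Y=2, W=0) weight 1/135
  (Z=0, X=0, U=1, Y=2, W=1) weight 1/135
  (Z=1, X=1, U=1, Y=0, W=0) weight 1/630
  (Z=2, X=0, U=1, Y=0, W=0) weight 1/54
  … 17 more
Group by Z:
  weight(Z=0) = 1/15
  weight(Z=1) = 1/60
  weight(Z=2) = 1/6
Total weight = 1/15 + 1/60 + 1/6 = 1/4
P(Z=0 | obs) = 1/15 / 1/4 = 4/15
P(Z=1 | obs) = 1/60 / 1/4 = 1/15
P(Z=2 | obs) = 1/6 / 1/4 = 2/3
argmax = 2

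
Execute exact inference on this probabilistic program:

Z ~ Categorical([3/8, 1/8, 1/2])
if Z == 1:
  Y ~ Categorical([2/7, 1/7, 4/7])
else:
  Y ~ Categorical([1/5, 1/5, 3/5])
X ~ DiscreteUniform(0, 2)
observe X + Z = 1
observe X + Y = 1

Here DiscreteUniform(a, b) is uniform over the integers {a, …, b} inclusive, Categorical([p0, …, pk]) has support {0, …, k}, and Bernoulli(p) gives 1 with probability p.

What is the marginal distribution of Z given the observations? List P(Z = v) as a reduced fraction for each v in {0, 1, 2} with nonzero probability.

Enumerate traces; 2 have nonzero weight after conditioning:
  (Z=0, Y=0, X=1) weight 1/40
  (Z=1, Y=1, X=0) weight 1/168
Group by Z:
  weight(Z=0) = 1/40
  weight(Z=1) = 1/168
Total weight = 1/40 + 1/168 = 13/420
P(Z=0 | obs) = 1/40 / 13/420 = 21/26
P(Z=1 | obs) = 1/168 / 13/420 = 5/26

P(Z=0) = 21/26, P(Z=1) = 5/26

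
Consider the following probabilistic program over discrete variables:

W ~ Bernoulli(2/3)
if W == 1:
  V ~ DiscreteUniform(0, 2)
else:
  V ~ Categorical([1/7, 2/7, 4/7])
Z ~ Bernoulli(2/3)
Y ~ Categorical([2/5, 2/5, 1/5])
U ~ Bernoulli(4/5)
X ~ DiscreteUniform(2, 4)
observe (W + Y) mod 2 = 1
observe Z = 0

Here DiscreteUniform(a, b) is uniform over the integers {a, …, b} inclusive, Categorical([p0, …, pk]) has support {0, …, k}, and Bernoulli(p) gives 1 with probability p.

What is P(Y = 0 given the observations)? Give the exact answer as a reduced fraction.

Enumerate traces; 54 have nonzero weight after conditioning:
  (W=0, V=0, Z=0, Y=1, U=0, X=2) weight 2/4725
  (W=0, V=0, Z=0, Y=1, U=0, X=3) weight 2/4725
  (W=0, V=0, Z=0, Y=1, U=0, X=4) weight 2/4725
  (W=0, V=0, Z=0, Y=1, U=1, X=2) weight 8/4725
  (W=0, V=0, Z=0, Y=1, U=1, X=3) weight 8/4725
  (W=0, V=0, Z=0, Y=1, U=1, X=4) weight 8/4725
  (W=0, V=1, Z=0, Y=1, U=0, X=2) weight 4/4725
  (W=0, V=1, Z=0, Y=1, U=0, X=3) weight 4/4725
  (W=1, V=0, Z=0, Y=0, U=0, X=2) weight 4/2025
  (W=1, V=0, Z=0, Y=2, U=0, X=2) weight 2/2025
  … 44 more
Group by Y:
  weight(Y=0) = 4/45
  weight(Y=1) = 2/45
  weight(Y=2) = 2/45
Total weight = 4/45 + 2/45 + 2/45 = 8/45
P(Y=0 | obs) = 4/45 / 8/45 = 1/2
P(Y=1 | obs) = 2/45 / 8/45 = 1/4
P(Y=2 | obs) = 2/45 / 8/45 = 1/4

P(Y = 0 | obs) = 1/2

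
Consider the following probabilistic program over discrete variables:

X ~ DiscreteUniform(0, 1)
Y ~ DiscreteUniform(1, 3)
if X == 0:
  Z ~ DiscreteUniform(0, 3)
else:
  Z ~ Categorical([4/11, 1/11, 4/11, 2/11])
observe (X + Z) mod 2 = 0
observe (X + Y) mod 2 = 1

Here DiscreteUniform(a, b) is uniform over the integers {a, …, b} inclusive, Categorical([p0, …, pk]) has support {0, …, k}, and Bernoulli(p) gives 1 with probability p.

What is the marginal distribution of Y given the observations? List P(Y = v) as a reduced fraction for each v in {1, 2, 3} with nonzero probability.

P(Y=1) = 11/28, P(Y=2) = 3/14, P(Y=3) = 11/28

Enumerate traces; 6 have nonzero weight after conditioning:
  (X=0, Y=1, Z=0) weight 1/24
  (X=0, Y=1, Z=2) weight 1/24
  (X=0, Y=3, Z=0) weight 1/24
  (X=0, Y=3, Z=2) weight 1/24
  (X=1, Y=2, Z=1) weight 1/66
  (X=1, Y=2, Z=3) weight 1/33
Group by Y:
  weight(Y=1) = 1/12
  weight(Y=2) = 1/22
  weight(Y=3) = 1/12
Total weight = 1/12 + 1/22 + 1/12 = 7/33
P(Y=1 | obs) = 1/12 / 7/33 = 11/28
P(Y=2 | obs) = 1/22 / 7/33 = 3/14
P(Y=3 | obs) = 1/12 / 7/33 = 11/28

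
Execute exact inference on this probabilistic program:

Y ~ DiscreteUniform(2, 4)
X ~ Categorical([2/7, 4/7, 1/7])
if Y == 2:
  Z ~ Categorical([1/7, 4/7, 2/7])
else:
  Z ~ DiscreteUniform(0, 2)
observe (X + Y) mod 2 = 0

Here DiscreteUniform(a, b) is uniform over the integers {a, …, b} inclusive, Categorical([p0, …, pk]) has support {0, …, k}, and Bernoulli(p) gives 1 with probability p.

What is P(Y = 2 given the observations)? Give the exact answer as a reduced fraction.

Enumerate traces; 15 have nonzero weight after conditioning:
  (Y=2, X=0, Z=0) weight 2/147
  (Y=2, X=0, Z=1) weight 8/147
  (Y=2, X=0, Z=2) weight 4/147
  (Y=2, X=2, Z=0) weight 1/147
  (Y=2, X=2, Z=1) weight 4/147
  (Y=2, X=2, Z=2) weight 2/147
  (Y=3, X=1, Z=0) weight 4/63
  (Y=3, X=1, Z=1) weight 4/63
  (Y=4, X=0, Z=0) weight 2/63
  … 6 more
Group by Y:
  weight(Y=2) = 1/7
  weight(Y=3) = 4/21
  weight(Y=4) = 1/7
Total weight = 1/7 + 4/21 + 1/7 = 10/21
P(Y=2 | obs) = 1/7 / 10/21 = 3/10
P(Y=3 | obs) = 4/21 / 10/21 = 2/5
P(Y=4 | obs) = 1/7 / 10/21 = 3/10

P(Y = 2 | obs) = 3/10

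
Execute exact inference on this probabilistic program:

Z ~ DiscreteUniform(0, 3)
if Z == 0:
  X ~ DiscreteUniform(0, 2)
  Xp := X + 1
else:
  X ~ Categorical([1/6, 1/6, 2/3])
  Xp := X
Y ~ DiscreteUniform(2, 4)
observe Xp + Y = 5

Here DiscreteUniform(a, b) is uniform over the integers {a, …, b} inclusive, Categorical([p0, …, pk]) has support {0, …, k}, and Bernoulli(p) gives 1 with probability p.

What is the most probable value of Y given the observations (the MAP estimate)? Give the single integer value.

argmax_v P(Y = v | obs) = 3

Enumerate traces; 9 have nonzero weight after conditioning:
  (Z=0, X=0, Y=4) weight 1/36
  (Z=0, X=1, Y=3) weight 1/36
  (Z=0, X=2, Y=2) weight 1/36
  (Z=1, X=1, Y=4) weight 1/72
  (Z=1, X=2, Y=3) weight 1/18
  (Z=2, X=1, Y=4) weight 1/72
  (Z=2, X=2, Y=3) weight 1/18
  (Z=3, X=1, Y=4) weight 1/72
  … 1 more
Group by Y:
  weight(Y=2) = 1/36
  weight(Y=3) = 7/36
  weight(Y=4) = 5/72
Total weight = 1/36 + 7/36 + 5/72 = 7/24
P(Y=2 | obs) = 1/36 / 7/24 = 2/21
P(Y=3 | obs) = 7/36 / 7/24 = 2/3
P(Y=4 | obs) = 5/72 / 7/24 = 5/21
argmax = 3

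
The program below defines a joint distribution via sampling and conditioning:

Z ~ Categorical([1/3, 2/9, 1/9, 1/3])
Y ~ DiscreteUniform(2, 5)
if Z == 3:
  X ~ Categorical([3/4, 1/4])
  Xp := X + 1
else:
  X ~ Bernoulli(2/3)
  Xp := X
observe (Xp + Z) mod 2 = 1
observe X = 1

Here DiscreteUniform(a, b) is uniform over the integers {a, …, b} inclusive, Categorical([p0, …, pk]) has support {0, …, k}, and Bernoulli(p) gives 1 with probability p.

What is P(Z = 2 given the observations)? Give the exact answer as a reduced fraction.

P(Z = 2 | obs) = 8/41

Enumerate traces; 12 have nonzero weight after conditioning:
  (Z=0, Y=2, X=1) weight 1/18
  (Z=0, Y=3, X=1) weight 1/18
  (Z=0, Y=4, X=1) weight 1/18
  (Z=0, Y=5, X=1) weight 1/18
  (Z=2, Y=2, X=1) weight 1/54
  (Z=2, Y=3, X=1) weight 1/54
  (Z=2, Y=4, X=1) weight 1/54
  (Z=2, Y=5, X=1) weight 1/54
  (Z=3, Y=2, X=1) weight 1/48
  … 3 more
Group by Z:
  weight(Z=0) = 2/9
  weight(Z=2) = 2/27
  weight(Z=3) = 1/12
Total weight = 2/9 + 2/27 + 1/12 = 41/108
P(Z=0 | obs) = 2/9 / 41/108 = 24/41
P(Z=2 | obs) = 2/27 / 41/108 = 8/41
P(Z=3 | obs) = 1/12 / 41/108 = 9/41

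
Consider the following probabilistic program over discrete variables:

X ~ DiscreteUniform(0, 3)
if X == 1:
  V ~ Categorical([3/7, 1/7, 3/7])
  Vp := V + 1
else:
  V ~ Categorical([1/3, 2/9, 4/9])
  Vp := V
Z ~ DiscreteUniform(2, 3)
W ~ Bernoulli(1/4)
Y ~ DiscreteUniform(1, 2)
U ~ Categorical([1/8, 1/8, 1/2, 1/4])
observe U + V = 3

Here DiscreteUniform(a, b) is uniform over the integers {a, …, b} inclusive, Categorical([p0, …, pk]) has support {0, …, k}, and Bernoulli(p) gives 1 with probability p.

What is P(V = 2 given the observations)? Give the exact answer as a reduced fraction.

P(V = 2 | obs) = 37/165

Enumerate traces; 96 have nonzero weight after conditioning:
  (X=0, V=0, Z=2, W=0, Y=1, U=3) weight 1/256
  (X=0, V=0, Z=2, W=0, Y=2, U=3) weight 1/256
  (X=0, V=0, Z=2, W=1, Y=1, U=3) weight 1/768
  (X=0, V=0, Z=2, W=1, Y=2, U=3) weight 1/768
  (X=0, V=0, Z=3, W=0, Y=1, U=3) weight 1/256
  (X=0, V=0, Z=3, W=0, Y=2, U=3) weight 1/256
  (X=0, V=0, Z=3, W=1, Y=1, U=3) weight 1/768
  (X=0, V=0, Z=3, W=1, Y=2, U=3) weight 1/768
  (X=0, V=1, Z=2, W=0, Y=1, U=2) weight 1/192
  (X=0, V=2, Z=2, W=0, Y=1, U=1) weight 1/384
  … 86 more
Group by V:
  weight(V=0) = 5/56
  weight(V=1) = 17/168
  weight(V=2) = 37/672
Total weight = 5/56 + 17/168 + 37/672 = 55/224
P(V=0 | obs) = 5/56 / 55/224 = 4/11
P(V=1 | obs) = 17/168 / 55/224 = 68/165
P(V=2 | obs) = 37/672 / 55/224 = 37/165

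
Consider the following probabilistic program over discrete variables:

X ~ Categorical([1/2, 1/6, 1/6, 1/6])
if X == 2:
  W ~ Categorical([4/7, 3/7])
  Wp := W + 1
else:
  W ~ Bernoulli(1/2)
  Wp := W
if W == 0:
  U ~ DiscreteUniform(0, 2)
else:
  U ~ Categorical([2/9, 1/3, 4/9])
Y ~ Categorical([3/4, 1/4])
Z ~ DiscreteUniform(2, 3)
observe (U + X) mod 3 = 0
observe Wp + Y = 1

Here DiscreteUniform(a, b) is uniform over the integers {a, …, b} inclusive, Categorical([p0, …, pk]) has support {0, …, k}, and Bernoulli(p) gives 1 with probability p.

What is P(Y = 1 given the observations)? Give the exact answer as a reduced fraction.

Enumerate traces; 14 have nonzero weight after conditioning:
  (X=0, W=0, U=0, Y=1, Z=2) weight 1/96
  (X=0, W=0, U=0, Y=1, Z=3) weight 1/96
  (X=0, W=1, U=0, Y=0, Z=2) weight 1/48
  (X=0, W=1, U=0, Y=0, Z=3) weight 1/48
  (X=1, W=0, U=2, Y=1, Z=2) weight 1/288
  (X=1, W=0, U=2, Y=1, Z=3) weight 1/288
  (X=1, W=1, U=2, Y=0, Z=2) weight 1/72
  (X=1, W=1, U=2, Y=0, Z=3) weight 1/72
  … 6 more
Group by Y:
  weight(Y=0) = 3/28
  weight(Y=1) = 5/144
Total weight = 3/28 + 5/144 = 143/1008
P(Y=0 | obs) = 3/28 / 143/1008 = 108/143
P(Y=1 | obs) = 5/144 / 143/1008 = 35/143

P(Y = 1 | obs) = 35/143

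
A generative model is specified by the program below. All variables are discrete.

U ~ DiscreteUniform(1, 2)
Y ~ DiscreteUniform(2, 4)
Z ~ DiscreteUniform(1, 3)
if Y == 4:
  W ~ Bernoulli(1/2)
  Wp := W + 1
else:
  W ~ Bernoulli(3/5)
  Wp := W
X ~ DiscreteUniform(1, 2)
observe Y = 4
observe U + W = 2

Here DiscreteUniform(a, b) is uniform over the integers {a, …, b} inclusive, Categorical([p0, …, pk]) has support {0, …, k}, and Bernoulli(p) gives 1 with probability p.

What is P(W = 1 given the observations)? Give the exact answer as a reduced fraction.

P(W = 1 | obs) = 1/2

Enumerate traces; 12 have nonzero weight after conditioning:
  (U=1, Y=4, Z=1, W=1, X=1) weight 1/72
  (U=1, Y=4, Z=1, W=1, X=2) weight 1/72
  (U=1, Y=4, Z=2, W=1, X=1) weight 1/72
  (U=1, Y=4, Z=2, W=1, X=2) weight 1/72
  (U=1, Y=4, Z=3, W=1, X=1) weight 1/72
  (U=1, Y=4, Z=3, W=1, X=2) weight 1/72
  (U=2, Y=4, Z=1, W=0, X=1) weight 1/72
  (U=2, Y=4, Z=1, W=0, X=2) weight 1/72
  … 4 more
Group by W:
  weight(W=0) = 1/12
  weight(W=1) = 1/12
Total weight = 1/12 + 1/12 = 1/6
P(W=0 | obs) = 1/12 / 1/6 = 1/2
P(W=1 | obs) = 1/12 / 1/6 = 1/2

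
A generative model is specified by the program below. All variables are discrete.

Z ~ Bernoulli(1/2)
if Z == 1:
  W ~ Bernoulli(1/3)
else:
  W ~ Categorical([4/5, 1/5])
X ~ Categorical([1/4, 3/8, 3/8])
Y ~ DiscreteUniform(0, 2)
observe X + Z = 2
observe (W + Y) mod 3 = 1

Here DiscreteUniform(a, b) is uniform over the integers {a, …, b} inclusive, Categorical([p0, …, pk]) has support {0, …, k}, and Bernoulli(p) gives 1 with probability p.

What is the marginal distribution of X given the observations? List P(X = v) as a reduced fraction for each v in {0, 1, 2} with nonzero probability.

Enumerate traces; 4 have nonzero weight after conditioning:
  (Z=0, W=0, X=2, Y=1) weight 1/20
  (Z=0, W=1, X=2, Y=0) weight 1/80
  (Z=1, W=0, X=1, Y=1) weight 1/24
  (Z=1, W=1, X=1, Y=0) weight 1/48
Group by X:
  weight(X=1) = 1/16
  weight(X=2) = 1/16
Total weight = 1/16 + 1/16 = 1/8
P(X=1 | obs) = 1/16 / 1/8 = 1/2
P(X=2 | obs) = 1/16 / 1/8 = 1/2

P(X=1) = 1/2, P(X=2) = 1/2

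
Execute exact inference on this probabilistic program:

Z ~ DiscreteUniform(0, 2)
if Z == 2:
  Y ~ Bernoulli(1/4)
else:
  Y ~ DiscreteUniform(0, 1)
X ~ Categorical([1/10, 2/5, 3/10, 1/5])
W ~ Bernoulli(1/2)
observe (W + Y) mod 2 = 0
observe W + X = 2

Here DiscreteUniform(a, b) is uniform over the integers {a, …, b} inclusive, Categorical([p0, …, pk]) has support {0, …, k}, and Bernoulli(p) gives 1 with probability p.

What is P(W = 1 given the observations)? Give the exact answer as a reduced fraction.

P(W = 1 | obs) = 20/41

Enumerate traces; 6 have nonzero weight after conditioning:
  (Z=0, Y=0, X=2, W=0) weight 1/40
  (Z=0, Y=1, X=1, W=1) weight 1/30
  (Z=1, Y=0, X=2, W=0) weight 1/40
  (Z=1, Y=1, X=1, W=1) weight 1/30
  (Z=2, Y=0, X=2, W=0) weight 3/80
  (Z=2, Y=1, X=1, W=1) weight 1/60
Group by W:
  weight(W=0) = 7/80
  weight(W=1) = 1/12
Total weight = 7/80 + 1/12 = 41/240
P(W=0 | obs) = 7/80 / 41/240 = 21/41
P(W=1 | obs) = 1/12 / 41/240 = 20/41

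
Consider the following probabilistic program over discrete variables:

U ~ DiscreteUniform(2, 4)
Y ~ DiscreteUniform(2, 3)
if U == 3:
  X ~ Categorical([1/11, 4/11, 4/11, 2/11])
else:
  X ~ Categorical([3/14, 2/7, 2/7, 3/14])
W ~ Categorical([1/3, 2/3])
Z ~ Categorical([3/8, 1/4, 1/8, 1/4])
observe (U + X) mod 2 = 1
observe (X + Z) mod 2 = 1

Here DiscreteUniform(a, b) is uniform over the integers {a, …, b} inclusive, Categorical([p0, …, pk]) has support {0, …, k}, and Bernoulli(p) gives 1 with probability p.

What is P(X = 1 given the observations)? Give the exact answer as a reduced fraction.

P(X = 1 | obs) = 11/28

Enumerate traces; 48 have nonzero weight after conditioning:
  (U=2, Y=2, X=1, W=0, Z=0) weight 1/168
  (U=2, Y=2, X=1, W=0, Z=2) weight 1/504
  (U=2, Y=2, X=1, W=1, Z=0) weight 1/84
  (U=2, Y=2, X=1, W=1, Z=2) weight 1/252
  (U=2, Y=2, X=3, W=0, Z=0) weight 1/224
  (U=2, Y=2, X=3, W=0, Z=2) weight 1/672
  (U=2, Y=2, X=3, W=1, Z=0) weight 1/112
  (U=2, Y=2, X=3, W=1, Z=2) weight 1/336
  (U=3, Y=2, X=0, W=0, Z=1) weight 1/792
  (U=3, Y=2, X=2, W=0, Z=1) weight 1/198
  … 38 more
Group by X:
  weight(X=0) = 1/66
  weight(X=1) = 2/21
  weight(X=2) = 2/33
  weight(X=3) = 1/14
Total weight = 1/66 + 2/21 + 2/33 + 1/14 = 8/33
P(X=0 | obs) = 1/66 / 8/33 = 1/16
P(X=1 | obs) = 2/21 / 8/33 = 11/28
P(X=2 | obs) = 2/33 / 8/33 = 1/4
P(X=3 | obs) = 1/14 / 8/33 = 33/112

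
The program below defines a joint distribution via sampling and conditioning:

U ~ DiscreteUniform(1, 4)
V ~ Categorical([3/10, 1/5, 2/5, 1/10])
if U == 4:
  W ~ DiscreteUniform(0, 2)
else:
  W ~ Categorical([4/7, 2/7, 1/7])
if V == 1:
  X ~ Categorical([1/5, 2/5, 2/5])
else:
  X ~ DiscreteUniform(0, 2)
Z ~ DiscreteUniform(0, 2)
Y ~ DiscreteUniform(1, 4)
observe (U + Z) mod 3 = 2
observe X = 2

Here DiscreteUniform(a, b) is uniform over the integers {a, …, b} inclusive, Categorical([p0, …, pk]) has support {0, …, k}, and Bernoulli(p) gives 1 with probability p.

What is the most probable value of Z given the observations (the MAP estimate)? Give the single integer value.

Enumerate traces; 192 have nonzero weight after conditioning:
  (U=1, V=0, W=0, X=2, Z=1, Y=1) weight 1/840
  (U=1, V=0, W=0, X=2, Z=1, Y=2) weight 1/840
  (U=1, V=0, W=0, X=2, Z=1, Y=3) weight 1/840
  (U=1, V=0, W=0, X=2, Z=1, Y=4) weight 1/840
  (U=1, V=0, W=1, X=2, Z=1, Y=1) weight 1/1680
  (U=1, V=0, W=1, X=2, Z=1, Y=2) weight 1/1680
  (U=1, V=0, W=1, X=2, Z=1, Y=3) weight 1/1680
  (U=1, V=0, W=1, X=2, Z=1, Y=4) weight 1/1680
  (U=2, V=0, W=0, X=2, Z=0, Y=1) weight 1/840
  (U=3, V=0, W=0, X=2, Z=2, Y=1) weight 1/840
  … 182 more
Group by Z:
  weight(Z=0) = 13/450
  weight(Z=1) = 13/225
  weight(Z=2) = 13/450
Total weight = 13/450 + 13/225 + 13/450 = 26/225
P(Z=0 | obs) = 13/450 / 26/225 = 1/4
P(Z=1 | obs) = 13/225 / 26/225 = 1/2
P(Z=2 | obs) = 13/450 / 26/225 = 1/4
argmax = 1

argmax_v P(Z = v | obs) = 1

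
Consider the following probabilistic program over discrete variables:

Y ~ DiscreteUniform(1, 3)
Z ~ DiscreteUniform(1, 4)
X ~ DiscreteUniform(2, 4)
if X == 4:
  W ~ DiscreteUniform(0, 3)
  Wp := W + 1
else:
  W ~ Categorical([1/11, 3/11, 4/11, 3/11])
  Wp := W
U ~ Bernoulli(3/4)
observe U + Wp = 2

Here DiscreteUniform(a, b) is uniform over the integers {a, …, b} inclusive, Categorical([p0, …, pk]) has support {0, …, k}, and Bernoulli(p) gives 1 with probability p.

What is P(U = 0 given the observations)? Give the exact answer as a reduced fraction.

Enumerate traces; 72 have nonzero weight after conditioning:
  (Y=1, Z=1, X=2, W=1, U=1) weight 1/176
  (Y=1, Z=1, X=2, W=2, U=0) weight 1/396
  (Y=1, Z=1, X=3, W=1, U=1) weight 1/176
  (Y=1, Z=1, X=3, W=2, U=0) weight 1/396
  (Y=1, Z=1, X=4, W=0, U=1) weight 1/192
  (Y=1, Z=1, X=4, W=1, U=0) weight 1/576
  (Y=1, Z=2, X=2, W=1, U=1) weight 1/176
  (Y=1, Z=2, X=2, W=2, U=0) weight 1/396
  … 64 more
Group by U:
  weight(U=0) = 43/528
  weight(U=1) = 35/176
Total weight = 43/528 + 35/176 = 37/132
P(U=0 | obs) = 43/528 / 37/132 = 43/148
P(U=1 | obs) = 35/176 / 37/132 = 105/148

P(U = 0 | obs) = 43/148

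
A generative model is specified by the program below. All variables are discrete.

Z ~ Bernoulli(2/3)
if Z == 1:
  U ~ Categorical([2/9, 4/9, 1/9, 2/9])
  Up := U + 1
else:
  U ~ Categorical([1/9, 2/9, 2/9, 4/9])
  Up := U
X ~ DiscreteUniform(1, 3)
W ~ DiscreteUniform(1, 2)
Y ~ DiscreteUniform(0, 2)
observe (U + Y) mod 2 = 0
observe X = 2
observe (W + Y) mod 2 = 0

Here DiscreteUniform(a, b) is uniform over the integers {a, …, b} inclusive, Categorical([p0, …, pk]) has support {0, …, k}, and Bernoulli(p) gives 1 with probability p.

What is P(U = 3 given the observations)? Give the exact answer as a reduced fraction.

P(U = 3 | obs) = 2/9

Enumerate traces; 12 have nonzero weight after conditioning:
  (Z=0, U=0, X=2, W=2, Y=0) weight 1/486
  (Z=0, U=0, X=2, W=2, Y=2) weight 1/486
  (Z=0, U=1, X=2, W=1, Y=1) weight 1/243
  (Z=0, U=2, X=2, W=2, Y=0) weight 1/243
  (Z=0, U=2, X=2, W=2, Y=2) weight 1/243
  (Z=0, U=3, X=2, W=1, Y=1) weight 2/243
  (Z=1, U=0, X=2, W=2, Y=0) weight 2/243
  (Z=1, U=0, X=2, W=2, Y=2) weight 2/243
  … 4 more
Group by U:
  weight(U=0) = 5/243
  weight(U=1) = 5/243
  weight(U=2) = 4/243
  weight(U=3) = 4/243
Total weight = 5/243 + 5/243 + 4/243 + 4/243 = 2/27
P(U=0 | obs) = 5/243 / 2/27 = 5/18
P(U=1 | obs) = 5/243 / 2/27 = 5/18
P(U=2 | obs) = 4/243 / 2/27 = 2/9
P(U=3 | obs) = 4/243 / 2/27 = 2/9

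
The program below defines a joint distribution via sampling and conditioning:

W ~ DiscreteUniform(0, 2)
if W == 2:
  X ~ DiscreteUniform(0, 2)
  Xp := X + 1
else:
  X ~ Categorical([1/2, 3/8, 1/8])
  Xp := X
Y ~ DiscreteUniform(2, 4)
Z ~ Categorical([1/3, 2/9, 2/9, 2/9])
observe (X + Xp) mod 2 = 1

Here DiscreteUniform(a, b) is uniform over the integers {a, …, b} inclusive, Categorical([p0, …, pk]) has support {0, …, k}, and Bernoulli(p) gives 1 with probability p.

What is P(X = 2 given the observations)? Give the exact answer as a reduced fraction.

P(X = 2 | obs) = 1/3

Enumerate traces; 36 have nonzero weight after conditioning:
  (W=2, X=0, Y=2, Z=0) weight 1/81
  (W=2, X=0, Y=2, Z=1) weight 2/243
  (W=2, X=0, Y=2, Z=2) weight 2/243
  (W=2, X=0, Y=2, Z=3) weight 2/243
  (W=2, X=0, Y=3, Z=0) weight 1/81
  (W=2, X=0, Y=3, Z=1) weight 2/243
  (W=2, X=0, Y=3, Z=2) weight 2/243
  (W=2, X=0, Y=3, Z=3) weight 2/243
  (W=2, X=1, Y=2, Z=0) weight 1/81
  (W=2, X=2, Y=2, Z=0) weight 1/81
  … 26 more
Group by X:
  weight(X=0) = 1/9
  weight(X=1) = 1/9
  weight(X=2) = 1/9
Total weight = 1/9 + 1/9 + 1/9 = 1/3
P(X=0 | obs) = 1/9 / 1/3 = 1/3
P(X=1 | obs) = 1/9 / 1/3 = 1/3
P(X=2 | obs) = 1/9 / 1/3 = 1/3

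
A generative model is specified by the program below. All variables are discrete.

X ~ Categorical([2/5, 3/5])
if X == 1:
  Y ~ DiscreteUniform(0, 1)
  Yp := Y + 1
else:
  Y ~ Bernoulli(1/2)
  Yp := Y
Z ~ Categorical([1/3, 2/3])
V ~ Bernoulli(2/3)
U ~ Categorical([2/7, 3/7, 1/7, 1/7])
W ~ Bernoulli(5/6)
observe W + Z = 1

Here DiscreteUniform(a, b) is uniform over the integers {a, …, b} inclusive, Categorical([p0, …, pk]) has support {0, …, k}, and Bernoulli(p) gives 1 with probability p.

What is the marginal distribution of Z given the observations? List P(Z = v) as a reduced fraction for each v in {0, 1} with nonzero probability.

Enumerate traces; 64 have nonzero weight after conditioning:
  (X=0, Y=0, Z=0, V=0, U=0, W=1) weight 1/189
  (X=0, Y=0, Z=0, V=0, U=1, W=1) weight 1/126
  (X=0, Y=0, Z=0, V=0, U=2, W=1) weight 1/378
  (X=0, Y=0, Z=0, V=0, U=3, W=1) weight 1/378
  (X=0, Y=0, Z=0, V=1, U=0, W=1) weight 2/189
  (X=0, Y=0, Z=0, V=1, U=1, W=1) weight 1/63
  (X=0, Y=0, Z=0, V=1, U=2, W=1) weight 1/189
  (X=0, Y=0, Z=0, V=1, U=3, W=1) weight 1/189
  (X=0, Y=0, Z=1, V=0, U=0, W=0) weight 2/945
  … 55 more
Group by Z:
  weight(Z=0) = 5/18
  weight(Z=1) = 1/9
Total weight = 5/18 + 1/9 = 7/18
P(Z=0 | obs) = 5/18 / 7/18 = 5/7
P(Z=1 | obs) = 1/9 / 7/18 = 2/7

P(Z=0) = 5/7, P(Z=1) = 2/7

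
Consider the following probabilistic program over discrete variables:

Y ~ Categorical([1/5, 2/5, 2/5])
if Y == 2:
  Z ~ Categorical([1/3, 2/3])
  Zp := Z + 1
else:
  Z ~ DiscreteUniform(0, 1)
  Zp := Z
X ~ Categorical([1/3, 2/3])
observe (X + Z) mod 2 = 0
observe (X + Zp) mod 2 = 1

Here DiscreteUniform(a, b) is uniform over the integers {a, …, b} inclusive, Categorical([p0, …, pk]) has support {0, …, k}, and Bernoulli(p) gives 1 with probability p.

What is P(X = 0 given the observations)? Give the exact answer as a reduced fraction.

P(X = 0 | obs) = 1/5

Enumerate traces; 2 have nonzero weight after conditioning:
  (Y=2, Z=0, X=0) weight 2/45
  (Y=2, Z=1, X=1) weight 8/45
Group by X:
  weight(X=0) = 2/45
  weight(X=1) = 8/45
Total weight = 2/45 + 8/45 = 2/9
P(X=0 | obs) = 2/45 / 2/9 = 1/5
P(X=1 | obs) = 8/45 / 2/9 = 4/5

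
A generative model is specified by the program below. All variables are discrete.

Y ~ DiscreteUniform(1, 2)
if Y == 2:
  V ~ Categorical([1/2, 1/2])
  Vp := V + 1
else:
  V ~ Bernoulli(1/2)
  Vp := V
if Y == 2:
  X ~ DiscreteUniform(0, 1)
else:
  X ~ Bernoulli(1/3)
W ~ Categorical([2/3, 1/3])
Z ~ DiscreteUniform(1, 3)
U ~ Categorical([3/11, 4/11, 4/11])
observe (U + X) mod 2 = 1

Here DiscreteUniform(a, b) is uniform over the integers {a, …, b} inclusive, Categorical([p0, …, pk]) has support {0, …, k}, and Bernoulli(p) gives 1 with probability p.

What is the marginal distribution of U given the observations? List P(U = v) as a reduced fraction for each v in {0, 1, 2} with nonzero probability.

P(U=0) = 5/21, P(U=1) = 4/9, P(U=2) = 20/63

Enumerate traces; 72 have nonzero weight after conditioning:
  (Y=1, V=0, X=0, W=0, Z=1, U=1) weight 4/297
  (Y=1, V=0, X=0, W=0, Z=2, U=1) weight 4/297
  (Y=1, V=0, X=0, W=0, Z=3, U=1) weight 4/297
  (Y=1, V=0, X=0, W=1, Z=1, U=1) weight 2/297
  (Y=1, V=0, X=0, W=1, Z=2, U=1) weight 2/297
  (Y=1, V=0, X=0, W=1, Z=3, U=1) weight 2/297
  (Y=1, V=0, X=1, W=0, Z=1, U=0) weight 1/198
  (Y=1, V=0, X=1, W=0, Z=1, U=2) weight 2/297
  … 64 more
Group by U:
  weight(U=0) = 5/44
  weight(U=1) = 7/33
  weight(U=2) = 5/33
Total weight = 5/44 + 7/33 + 5/33 = 21/44
P(U=0 | obs) = 5/44 / 21/44 = 5/21
P(U=1 | obs) = 7/33 / 21/44 = 4/9
P(U=2 | obs) = 5/33 / 21/44 = 20/63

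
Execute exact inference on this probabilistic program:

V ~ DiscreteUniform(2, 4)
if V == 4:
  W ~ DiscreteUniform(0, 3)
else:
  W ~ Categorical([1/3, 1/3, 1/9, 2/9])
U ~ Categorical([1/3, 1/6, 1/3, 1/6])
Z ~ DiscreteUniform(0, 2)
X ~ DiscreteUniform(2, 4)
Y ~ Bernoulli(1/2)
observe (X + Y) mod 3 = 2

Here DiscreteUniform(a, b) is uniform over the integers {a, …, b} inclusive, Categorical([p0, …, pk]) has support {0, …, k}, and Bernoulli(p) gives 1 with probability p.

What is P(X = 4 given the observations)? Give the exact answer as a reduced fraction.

P(X = 4 | obs) = 1/2

Enumerate traces; 288 have nonzero weight after conditioning:
  (V=2, W=0, U=0, Z=0, X=2, Y=0) weight 1/486
  (V=2, W=0, U=0, Z=0, X=4, Y=1) weight 1/486
  (V=2, W=0, U=0, Z=1, X=2, Y=0) weight 1/486
  (V=2, W=0, U=0, Z=1, X=4, Y=1) weight 1/486
  (V=2, W=0, U=0, Z=2, X=2, Y=0) weight 1/486
  (V=2, W=0, U=0, Z=2, X=4, Y=1) weight 1/486
  (V=2, W=0, U=1, Z=0, X=2, Y=0) weight 1/972
  (V=2, W=0, U=1, Z=0, X=4, Y=1) weight 1/972
  … 280 more
Group by X:
  weight(X=2) = 1/6
  weight(X=4) = 1/6
Total weight = 1/6 + 1/6 = 1/3
P(X=2 | obs) = 1/6 / 1/3 = 1/2
P(X=4 | obs) = 1/6 / 1/3 = 1/2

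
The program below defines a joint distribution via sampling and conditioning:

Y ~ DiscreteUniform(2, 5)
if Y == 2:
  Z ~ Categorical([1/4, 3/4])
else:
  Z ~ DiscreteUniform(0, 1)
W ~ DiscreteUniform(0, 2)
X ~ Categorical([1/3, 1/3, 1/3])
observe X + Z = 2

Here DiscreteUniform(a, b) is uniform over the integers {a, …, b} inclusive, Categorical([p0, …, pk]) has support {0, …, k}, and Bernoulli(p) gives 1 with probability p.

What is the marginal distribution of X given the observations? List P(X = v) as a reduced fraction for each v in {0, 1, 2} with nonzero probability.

P(X=1) = 9/16, P(X=2) = 7/16

Enumerate traces; 24 have nonzero weight after conditioning:
  (Y=2, Z=0, W=0, X=2) weight 1/144
  (Y=2, Z=0, W=1, X=2) weight 1/144
  (Y=2, Z=0, W=2, X=2) weight 1/144
  (Y=2, Z=1, W=0, X=1) weight 1/48
  (Y=2, Z=1, W=1, X=1) weight 1/48
  (Y=2, Z=1, W=2, X=1) weight 1/48
  (Y=3, Z=0, W=0, X=2) weight 1/72
  (Y=3, Z=0, W=1, X=2) weight 1/72
  … 16 more
Group by X:
  weight(X=1) = 3/16
  weight(X=2) = 7/48
Total weight = 3/16 + 7/48 = 1/3
P(X=1 | obs) = 3/16 / 1/3 = 9/16
P(X=2 | obs) = 7/48 / 1/3 = 7/16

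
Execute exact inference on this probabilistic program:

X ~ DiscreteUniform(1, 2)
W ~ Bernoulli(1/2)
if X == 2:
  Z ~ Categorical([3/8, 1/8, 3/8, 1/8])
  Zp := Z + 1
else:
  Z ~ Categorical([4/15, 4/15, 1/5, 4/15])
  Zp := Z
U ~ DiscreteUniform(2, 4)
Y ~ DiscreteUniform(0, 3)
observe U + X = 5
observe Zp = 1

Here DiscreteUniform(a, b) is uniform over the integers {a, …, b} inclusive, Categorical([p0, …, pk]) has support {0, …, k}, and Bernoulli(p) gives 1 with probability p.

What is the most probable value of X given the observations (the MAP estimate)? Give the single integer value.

argmax_v P(X = v | obs) = 2

Enumerate traces; 16 have nonzero weight after conditioning:
  (X=1, W=0, Z=1, U=4, Y=0) weight 1/180
  (X=1, W=0, Z=1, U=4, Y=1) weight 1/180
  (X=1, W=0, Z=1, U=4, Y=2) weight 1/180
  (X=1, W=0, Z=1, U=4, Y=3) weight 1/180
  (X=1, W=1, Z=1, U=4, Y=0) weight 1/180
  (X=1, W=1, Z=1, U=4, Y=1) weight 1/180
  (X=1, W=1, Z=1, U=4, Y=2) weight 1/180
  (X=1, W=1, Z=1, U=4, Y=3) weight 1/180
  (X=2, W=0, Z=0, U=3, Y=0) weight 1/128
  … 7 more
Group by X:
  weight(X=1) = 2/45
  weight(X=2) = 1/16
Total weight = 2/45 + 1/16 = 77/720
P(X=1 | obs) = 2/45 / 77/720 = 32/77
P(X=2 | obs) = 1/16 / 77/720 = 45/77
argmax = 2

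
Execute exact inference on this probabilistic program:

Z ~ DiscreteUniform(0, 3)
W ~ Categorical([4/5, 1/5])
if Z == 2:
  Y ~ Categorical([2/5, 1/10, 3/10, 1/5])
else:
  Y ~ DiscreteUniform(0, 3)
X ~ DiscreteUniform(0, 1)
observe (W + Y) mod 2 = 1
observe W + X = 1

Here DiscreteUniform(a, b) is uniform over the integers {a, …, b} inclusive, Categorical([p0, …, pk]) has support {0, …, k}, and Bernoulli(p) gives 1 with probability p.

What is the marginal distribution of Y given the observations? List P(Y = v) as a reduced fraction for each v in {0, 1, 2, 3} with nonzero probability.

P(Y=0) = 23/188, P(Y=1) = 17/47, P(Y=2) = 21/188, P(Y=3) = 19/47

Enumerate traces; 16 have nonzero weight after conditioning:
  (Z=0, W=0, Y=1, X=1) weight 1/40
  (Z=0, W=0, Y=3, X=1) weight 1/40
  (Z=0, W=1, Y=0, X=0) weight 1/160
  (Z=0, W=1, Y=2, X=0) weight 1/160
  (Z=1, W=0, Y=1, X=1) weight 1/40
  (Z=1, W=0, Y=3, X=1) weight 1/40
  (Z=1, W=1, Y=0, X=0) weight 1/160
  (Z=1, W=1, Y=2, X=0) weight 1/160
  … 8 more
Group by Y:
  weight(Y=0) = 23/800
  weight(Y=1) = 17/200
  weight(Y=2) = 21/800
  weight(Y=3) = 19/200
Total weight = 23/800 + 17/200 + 21/800 + 19/200 = 47/200
P(Y=0 | obs) = 23/800 / 47/200 = 23/188
P(Y=1 | obs) = 17/200 / 47/200 = 17/47
P(Y=2 | obs) = 21/800 / 47/200 = 21/188
P(Y=3 | obs) = 19/200 / 47/200 = 19/47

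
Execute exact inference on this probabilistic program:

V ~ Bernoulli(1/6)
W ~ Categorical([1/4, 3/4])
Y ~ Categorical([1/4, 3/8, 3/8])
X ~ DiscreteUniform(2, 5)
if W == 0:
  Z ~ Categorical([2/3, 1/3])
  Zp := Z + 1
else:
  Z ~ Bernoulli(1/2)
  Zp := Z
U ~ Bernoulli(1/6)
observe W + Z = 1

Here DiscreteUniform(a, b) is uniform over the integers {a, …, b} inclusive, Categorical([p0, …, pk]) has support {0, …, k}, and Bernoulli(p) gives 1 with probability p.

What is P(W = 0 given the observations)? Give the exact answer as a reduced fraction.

Enumerate traces; 96 have nonzero weight after conditioning:
  (V=0, W=0, Y=0, X=2, Z=1, U=0) weight 25/6912
  (V=0, W=0, Y=0, X=2, Z=1, U=1) weight 5/6912
  (V=0, W=0, Y=0, X=3, Z=1, U=0) weight 25/6912
  (V=0, W=0, Y=0, X=3, Z=1, U=1) weight 5/6912
  (V=0, W=0, Y=0, X=4, Z=1, U=0) weight 25/6912
  (V=0, W=0, Y=0, X=4, Z=1, U=1) weight 5/6912
  (V=0, W=0, Y=0, X=5, Z=1, U=0) weight 25/6912
  (V=0, W=0, Y=0, X=5, Z=1, U=1) weight 5/6912
  (V=0, W=1, Y=0, X=2, Z=0, U=0) weight 25/1536
  … 87 more
Group by W:
  weight(W=0) = 1/12
  weight(W=1) = 3/8
Total weight = 1/12 + 3/8 = 11/24
P(W=0 | obs) = 1/12 / 11/24 = 2/11
P(W=1 | obs) = 3/8 / 11/24 = 9/11

P(W = 0 | obs) = 2/11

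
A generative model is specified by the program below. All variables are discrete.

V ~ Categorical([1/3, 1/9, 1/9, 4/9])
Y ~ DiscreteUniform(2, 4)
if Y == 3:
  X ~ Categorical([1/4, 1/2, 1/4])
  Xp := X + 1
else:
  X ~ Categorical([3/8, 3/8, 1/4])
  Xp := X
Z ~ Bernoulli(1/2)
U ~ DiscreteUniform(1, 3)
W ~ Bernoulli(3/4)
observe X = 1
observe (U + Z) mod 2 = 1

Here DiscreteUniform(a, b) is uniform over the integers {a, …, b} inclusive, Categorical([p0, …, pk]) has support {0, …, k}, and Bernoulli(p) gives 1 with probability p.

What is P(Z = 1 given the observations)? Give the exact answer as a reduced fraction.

Enumerate traces; 72 have nonzero weight after conditioning:
  (V=0, Y=2, X=1, Z=0, U=1, W=0) weight 1/576
  (V=0, Y=2, X=1, Z=0, U=1, W=1) weight 1/192
  (V=0, Y=2, X=1, Z=0, U=3, W=0) weight 1/576
  (V=0, Y=2, X=1, Z=0, U=3, W=1) weight 1/192
  (V=0, Y=2, X=1, Z=1, U=2, W=0) weight 1/576
  (V=0, Y=2, X=1, Z=1, U=2, W=1) weight 1/192
  (V=0, Y=3, X=1, Z=0, U=1, W=0) weight 1/432
  (V=0, Y=3, X=1, Z=0, U=1, W=1) weight 1/144
  … 64 more
Group by Z:
  weight(Z=0) = 5/36
  weight(Z=1) = 5/72
Total weight = 5/36 + 5/72 = 5/24
P(Z=0 | obs) = 5/36 / 5/24 = 2/3
P(Z=1 | obs) = 5/72 / 5/24 = 1/3

P(Z = 1 | obs) = 1/3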